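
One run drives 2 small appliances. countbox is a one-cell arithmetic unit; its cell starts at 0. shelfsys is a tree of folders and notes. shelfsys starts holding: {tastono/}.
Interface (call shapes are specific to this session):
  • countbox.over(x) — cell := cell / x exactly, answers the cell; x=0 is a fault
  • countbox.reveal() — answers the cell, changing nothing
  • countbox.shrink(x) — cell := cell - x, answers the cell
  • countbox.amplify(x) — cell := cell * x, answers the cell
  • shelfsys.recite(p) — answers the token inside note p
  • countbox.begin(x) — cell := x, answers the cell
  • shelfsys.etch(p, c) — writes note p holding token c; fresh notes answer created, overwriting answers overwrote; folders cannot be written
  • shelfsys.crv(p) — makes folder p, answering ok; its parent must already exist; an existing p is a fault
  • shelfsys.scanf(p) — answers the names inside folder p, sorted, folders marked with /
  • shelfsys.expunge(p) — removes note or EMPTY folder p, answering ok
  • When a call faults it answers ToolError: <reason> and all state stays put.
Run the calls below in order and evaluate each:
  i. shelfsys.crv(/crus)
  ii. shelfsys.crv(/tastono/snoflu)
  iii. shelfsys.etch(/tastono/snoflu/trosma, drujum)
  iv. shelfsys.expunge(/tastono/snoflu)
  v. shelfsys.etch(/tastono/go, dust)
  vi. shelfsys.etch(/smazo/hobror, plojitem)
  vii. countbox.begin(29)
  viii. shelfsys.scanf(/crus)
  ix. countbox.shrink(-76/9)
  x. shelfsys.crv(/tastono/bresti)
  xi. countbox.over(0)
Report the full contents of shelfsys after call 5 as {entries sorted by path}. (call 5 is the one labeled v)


Answer: {crus/, tastono/, tastono/go=dust, tastono/snoflu/, tastono/snoflu/trosma=drujum}

Derivation:
>>> crv p='/crus'
:: ok
>>> crv p='/tastono/snoflu'
:: ok
>>> etch p='/tastono/snoflu/trosma' c='drujum'
:: created
>>> expunge p='/tastono/snoflu'
:: ToolError: not empty
>>> etch p='/tastono/go' c='dust'
:: created
>>> etch p='/smazo/hobror' c='plojitem'
:: ToolError: no parent
>>> begin x='29'
:: 29
>>> scanf p='/crus'
:: []
>>> shrink x='-76/9'
:: 337/9
>>> crv p='/tastono/bresti'
:: ok
>>> over x='0'
:: ToolError: division by zero


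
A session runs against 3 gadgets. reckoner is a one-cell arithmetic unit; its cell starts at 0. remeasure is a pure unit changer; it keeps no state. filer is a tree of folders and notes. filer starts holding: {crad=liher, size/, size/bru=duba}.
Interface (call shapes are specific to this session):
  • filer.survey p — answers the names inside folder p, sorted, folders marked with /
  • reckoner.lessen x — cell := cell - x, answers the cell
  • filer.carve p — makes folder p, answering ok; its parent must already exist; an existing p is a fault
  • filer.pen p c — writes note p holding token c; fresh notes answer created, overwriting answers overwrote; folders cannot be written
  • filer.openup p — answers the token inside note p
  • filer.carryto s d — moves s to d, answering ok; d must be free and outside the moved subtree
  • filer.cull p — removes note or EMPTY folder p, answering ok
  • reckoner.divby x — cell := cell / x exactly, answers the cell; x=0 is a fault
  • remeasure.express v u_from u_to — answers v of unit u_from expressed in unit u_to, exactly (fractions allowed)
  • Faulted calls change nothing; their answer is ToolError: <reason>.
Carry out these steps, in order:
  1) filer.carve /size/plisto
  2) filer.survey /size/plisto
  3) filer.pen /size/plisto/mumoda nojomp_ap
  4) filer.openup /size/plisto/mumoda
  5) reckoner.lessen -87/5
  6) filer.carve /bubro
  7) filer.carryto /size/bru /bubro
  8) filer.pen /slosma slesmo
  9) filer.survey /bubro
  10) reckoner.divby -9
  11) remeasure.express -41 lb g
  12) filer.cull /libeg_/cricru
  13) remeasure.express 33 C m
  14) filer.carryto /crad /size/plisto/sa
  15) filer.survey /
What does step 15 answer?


Answer: [bubro/, size/, slosma]

Derivation:
Step: carve[p→/size/plisto]
Result: ok
Step: survey[p→/size/plisto]
Result: []
Step: pen[p→/size/plisto/mumoda; c→nojomp_ap]
Result: created
Step: openup[p→/size/plisto/mumoda]
Result: nojomp_ap
Step: lessen[x→-87/5]
Result: 87/5
Step: carve[p→/bubro]
Result: ok
Step: carryto[s→/size/bru; d→/bubro]
Result: ToolError: exists
Step: pen[p→/slosma; c→slesmo]
Result: created
Step: survey[p→/bubro]
Result: []
Step: divby[x→-9]
Result: -29/15
Step: express[v→-41; u_from→lb; u_to→g]
Result: -1859728717/100000
Step: cull[p→/libeg_/cricru]
Result: ToolError: not found
Step: express[v→33; u_from→C; u_to→m]
Result: ToolError: incompatible units
Step: carryto[s→/crad; d→/size/plisto/sa]
Result: ok
Step: survey[p→/]
Result: [bubro/, size/, slosma]


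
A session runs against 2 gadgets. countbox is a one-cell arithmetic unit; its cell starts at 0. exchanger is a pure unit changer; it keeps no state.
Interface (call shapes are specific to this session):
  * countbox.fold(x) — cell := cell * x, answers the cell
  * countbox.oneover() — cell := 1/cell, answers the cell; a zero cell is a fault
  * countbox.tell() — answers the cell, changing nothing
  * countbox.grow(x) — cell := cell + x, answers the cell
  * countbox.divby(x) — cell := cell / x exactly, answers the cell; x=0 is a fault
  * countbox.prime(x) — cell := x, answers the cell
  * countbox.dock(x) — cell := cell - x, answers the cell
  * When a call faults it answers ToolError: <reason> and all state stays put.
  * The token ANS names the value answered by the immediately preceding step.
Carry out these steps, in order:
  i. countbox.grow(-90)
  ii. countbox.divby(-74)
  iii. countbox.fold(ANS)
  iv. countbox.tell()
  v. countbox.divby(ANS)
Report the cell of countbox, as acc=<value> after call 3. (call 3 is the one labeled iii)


~$ grow -90
= -90
~$ divby -74
= 45/37
~$ fold ANS
= 2025/1369
~$ tell
= 2025/1369
~$ divby ANS
= 1

Answer: acc=2025/1369


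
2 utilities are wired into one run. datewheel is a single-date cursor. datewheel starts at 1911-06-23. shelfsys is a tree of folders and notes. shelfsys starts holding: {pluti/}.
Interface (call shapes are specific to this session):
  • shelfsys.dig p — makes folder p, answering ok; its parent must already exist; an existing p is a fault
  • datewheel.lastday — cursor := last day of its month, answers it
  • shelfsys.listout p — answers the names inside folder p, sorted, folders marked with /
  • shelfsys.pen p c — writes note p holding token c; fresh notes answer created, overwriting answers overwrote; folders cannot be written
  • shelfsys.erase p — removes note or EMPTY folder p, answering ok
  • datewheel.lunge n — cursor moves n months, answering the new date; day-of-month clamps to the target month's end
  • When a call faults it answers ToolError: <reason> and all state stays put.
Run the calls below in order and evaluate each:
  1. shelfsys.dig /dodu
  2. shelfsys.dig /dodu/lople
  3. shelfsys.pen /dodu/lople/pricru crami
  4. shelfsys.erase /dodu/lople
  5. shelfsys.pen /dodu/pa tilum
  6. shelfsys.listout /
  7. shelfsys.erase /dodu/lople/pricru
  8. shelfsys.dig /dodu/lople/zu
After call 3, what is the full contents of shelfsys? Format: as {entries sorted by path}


;; 1. shelfsys.dig(/dodu) == ok
;; 2. shelfsys.dig(/dodu/lople) == ok
;; 3. shelfsys.pen(/dodu/lople/pricru, crami) == created
;; 4. shelfsys.erase(/dodu/lople) == ToolError: not empty
;; 5. shelfsys.pen(/dodu/pa, tilum) == created
;; 6. shelfsys.listout(/) == [dodu/, pluti/]
;; 7. shelfsys.erase(/dodu/lople/pricru) == ok
;; 8. shelfsys.dig(/dodu/lople/zu) == ok

Answer: {dodu/, dodu/lople/, dodu/lople/pricru=crami, pluti/}


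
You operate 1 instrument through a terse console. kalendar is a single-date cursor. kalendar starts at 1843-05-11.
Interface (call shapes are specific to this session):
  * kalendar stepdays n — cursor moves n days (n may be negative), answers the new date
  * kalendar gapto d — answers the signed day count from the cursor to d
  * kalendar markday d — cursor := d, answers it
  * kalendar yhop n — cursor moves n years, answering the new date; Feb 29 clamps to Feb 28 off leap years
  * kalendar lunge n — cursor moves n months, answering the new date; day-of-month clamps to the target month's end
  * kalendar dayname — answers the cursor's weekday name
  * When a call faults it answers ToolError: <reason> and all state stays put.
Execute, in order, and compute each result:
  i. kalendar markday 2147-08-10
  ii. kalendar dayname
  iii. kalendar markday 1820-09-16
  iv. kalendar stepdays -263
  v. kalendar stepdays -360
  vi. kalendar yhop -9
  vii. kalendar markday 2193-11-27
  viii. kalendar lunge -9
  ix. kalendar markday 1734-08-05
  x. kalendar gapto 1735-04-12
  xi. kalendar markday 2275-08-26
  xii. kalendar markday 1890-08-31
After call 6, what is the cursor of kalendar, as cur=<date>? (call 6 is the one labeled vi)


>> kalendar markday(d→2147-08-10)
<< 2147-08-10
>> kalendar dayname()
<< Thursday
>> kalendar markday(d→1820-09-16)
<< 1820-09-16
>> kalendar stepdays(n→-263)
<< 1819-12-28
>> kalendar stepdays(n→-360)
<< 1819-01-02
>> kalendar yhop(n→-9)
<< 1810-01-02
>> kalendar markday(d→2193-11-27)
<< 2193-11-27
>> kalendar lunge(n→-9)
<< 2193-02-27
>> kalendar markday(d→1734-08-05)
<< 1734-08-05
>> kalendar gapto(d→1735-04-12)
<< 250
>> kalendar markday(d→2275-08-26)
<< 2275-08-26
>> kalendar markday(d→1890-08-31)
<< 1890-08-31

Answer: cur=1810-01-02


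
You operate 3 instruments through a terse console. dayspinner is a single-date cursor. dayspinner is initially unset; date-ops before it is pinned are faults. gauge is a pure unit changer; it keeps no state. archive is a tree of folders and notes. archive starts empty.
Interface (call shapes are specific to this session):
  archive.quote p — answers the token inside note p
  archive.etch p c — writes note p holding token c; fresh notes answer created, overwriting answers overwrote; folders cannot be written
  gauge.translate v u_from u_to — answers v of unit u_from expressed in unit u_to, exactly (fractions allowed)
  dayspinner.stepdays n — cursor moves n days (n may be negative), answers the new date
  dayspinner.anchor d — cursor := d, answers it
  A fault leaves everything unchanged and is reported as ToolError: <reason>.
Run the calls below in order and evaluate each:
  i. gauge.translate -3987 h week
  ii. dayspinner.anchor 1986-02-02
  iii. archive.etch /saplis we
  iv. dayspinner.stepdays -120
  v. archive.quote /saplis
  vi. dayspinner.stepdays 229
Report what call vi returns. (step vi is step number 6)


Answer: 1986-05-22

Derivation:
·→ gauge.translate(-3987, h, week)
·← -1329/56
·→ dayspinner.anchor(1986-02-02)
·← 1986-02-02
·→ archive.etch(/saplis, we)
·← created
·→ dayspinner.stepdays(-120)
·← 1985-10-05
·→ archive.quote(/saplis)
·← we
·→ dayspinner.stepdays(229)
·← 1986-05-22


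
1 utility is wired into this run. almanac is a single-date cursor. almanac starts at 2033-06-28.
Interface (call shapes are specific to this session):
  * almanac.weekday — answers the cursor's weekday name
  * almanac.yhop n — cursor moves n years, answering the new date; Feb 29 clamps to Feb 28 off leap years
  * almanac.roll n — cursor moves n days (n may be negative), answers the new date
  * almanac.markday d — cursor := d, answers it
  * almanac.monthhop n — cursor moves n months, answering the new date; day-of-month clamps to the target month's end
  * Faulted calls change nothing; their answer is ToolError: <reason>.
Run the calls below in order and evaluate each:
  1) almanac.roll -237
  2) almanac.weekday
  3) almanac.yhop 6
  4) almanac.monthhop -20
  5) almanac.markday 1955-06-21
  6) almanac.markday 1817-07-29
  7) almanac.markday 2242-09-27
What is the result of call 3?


Answer: 2038-11-03

Derivation:
·→ almanac.roll(n: -237)
·← 2032-11-03
·→ almanac.weekday()
·← Wednesday
·→ almanac.yhop(n: 6)
·← 2038-11-03
·→ almanac.monthhop(n: -20)
·← 2037-03-03
·→ almanac.markday(d: 1955-06-21)
·← 1955-06-21
·→ almanac.markday(d: 1817-07-29)
·← 1817-07-29
·→ almanac.markday(d: 2242-09-27)
·← 2242-09-27


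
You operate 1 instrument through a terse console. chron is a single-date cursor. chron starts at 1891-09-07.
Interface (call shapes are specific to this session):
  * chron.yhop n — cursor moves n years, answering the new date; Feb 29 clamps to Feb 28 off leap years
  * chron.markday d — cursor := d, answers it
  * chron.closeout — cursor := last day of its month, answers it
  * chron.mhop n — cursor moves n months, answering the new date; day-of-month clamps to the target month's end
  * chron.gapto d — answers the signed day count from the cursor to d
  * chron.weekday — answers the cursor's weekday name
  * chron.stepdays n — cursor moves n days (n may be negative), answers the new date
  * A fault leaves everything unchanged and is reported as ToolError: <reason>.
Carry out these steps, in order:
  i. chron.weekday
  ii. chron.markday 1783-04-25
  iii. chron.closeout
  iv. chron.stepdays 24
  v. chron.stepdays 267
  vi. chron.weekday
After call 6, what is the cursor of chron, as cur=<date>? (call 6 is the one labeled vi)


[in] weekday
= Monday
[in] markday d: 1783-04-25
= 1783-04-25
[in] closeout
= 1783-04-30
[in] stepdays n: 24
= 1783-05-24
[in] stepdays n: 267
= 1784-02-15
[in] weekday
= Sunday

Answer: cur=1784-02-15


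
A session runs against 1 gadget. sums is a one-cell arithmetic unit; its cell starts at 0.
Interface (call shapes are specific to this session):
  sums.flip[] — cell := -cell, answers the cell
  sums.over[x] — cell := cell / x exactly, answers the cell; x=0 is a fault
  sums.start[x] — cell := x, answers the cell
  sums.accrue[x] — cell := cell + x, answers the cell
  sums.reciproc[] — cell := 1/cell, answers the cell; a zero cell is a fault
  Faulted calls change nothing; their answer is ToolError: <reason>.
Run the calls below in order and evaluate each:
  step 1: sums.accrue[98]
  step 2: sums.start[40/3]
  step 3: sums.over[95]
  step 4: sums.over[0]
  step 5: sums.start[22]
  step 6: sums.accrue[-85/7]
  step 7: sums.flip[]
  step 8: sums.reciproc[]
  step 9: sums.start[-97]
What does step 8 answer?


Answer: -7/69

Derivation:
>> sums.accrue(x: 98)
<< 98
>> sums.start(x: 40/3)
<< 40/3
>> sums.over(x: 95)
<< 8/57
>> sums.over(x: 0)
<< ToolError: division by zero
>> sums.start(x: 22)
<< 22
>> sums.accrue(x: -85/7)
<< 69/7
>> sums.flip()
<< -69/7
>> sums.reciproc()
<< -7/69
>> sums.start(x: -97)
<< -97


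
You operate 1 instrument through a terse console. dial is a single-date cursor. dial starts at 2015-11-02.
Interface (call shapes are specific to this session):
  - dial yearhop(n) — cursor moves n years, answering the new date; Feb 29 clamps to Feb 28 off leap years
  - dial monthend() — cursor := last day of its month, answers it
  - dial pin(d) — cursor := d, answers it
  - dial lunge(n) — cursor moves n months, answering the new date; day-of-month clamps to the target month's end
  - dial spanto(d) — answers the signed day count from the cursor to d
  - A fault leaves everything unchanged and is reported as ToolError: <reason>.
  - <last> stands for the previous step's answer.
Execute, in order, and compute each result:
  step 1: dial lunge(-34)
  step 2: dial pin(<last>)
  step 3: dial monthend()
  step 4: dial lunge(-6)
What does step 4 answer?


% dial lunge n: -34
  2013-01-02
% dial pin d: <last>
  2013-01-02
% dial monthend
  2013-01-31
% dial lunge n: -6
  2012-07-31

Answer: 2012-07-31


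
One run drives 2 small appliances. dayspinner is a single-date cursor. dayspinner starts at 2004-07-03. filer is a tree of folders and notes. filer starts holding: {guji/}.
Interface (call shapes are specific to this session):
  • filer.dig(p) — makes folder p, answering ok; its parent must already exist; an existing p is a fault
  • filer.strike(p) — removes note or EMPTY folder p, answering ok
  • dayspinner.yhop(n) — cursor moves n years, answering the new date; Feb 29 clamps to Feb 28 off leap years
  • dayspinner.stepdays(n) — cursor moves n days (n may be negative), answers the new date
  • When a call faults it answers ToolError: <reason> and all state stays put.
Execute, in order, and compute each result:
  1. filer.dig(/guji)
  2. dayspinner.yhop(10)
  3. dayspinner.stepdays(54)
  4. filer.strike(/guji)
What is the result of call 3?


$ filer.dig p='/guji'
:: ToolError: exists
$ dayspinner.yhop n='10'
:: 2014-07-03
$ dayspinner.stepdays n='54'
:: 2014-08-26
$ filer.strike p='/guji'
:: ok

Answer: 2014-08-26


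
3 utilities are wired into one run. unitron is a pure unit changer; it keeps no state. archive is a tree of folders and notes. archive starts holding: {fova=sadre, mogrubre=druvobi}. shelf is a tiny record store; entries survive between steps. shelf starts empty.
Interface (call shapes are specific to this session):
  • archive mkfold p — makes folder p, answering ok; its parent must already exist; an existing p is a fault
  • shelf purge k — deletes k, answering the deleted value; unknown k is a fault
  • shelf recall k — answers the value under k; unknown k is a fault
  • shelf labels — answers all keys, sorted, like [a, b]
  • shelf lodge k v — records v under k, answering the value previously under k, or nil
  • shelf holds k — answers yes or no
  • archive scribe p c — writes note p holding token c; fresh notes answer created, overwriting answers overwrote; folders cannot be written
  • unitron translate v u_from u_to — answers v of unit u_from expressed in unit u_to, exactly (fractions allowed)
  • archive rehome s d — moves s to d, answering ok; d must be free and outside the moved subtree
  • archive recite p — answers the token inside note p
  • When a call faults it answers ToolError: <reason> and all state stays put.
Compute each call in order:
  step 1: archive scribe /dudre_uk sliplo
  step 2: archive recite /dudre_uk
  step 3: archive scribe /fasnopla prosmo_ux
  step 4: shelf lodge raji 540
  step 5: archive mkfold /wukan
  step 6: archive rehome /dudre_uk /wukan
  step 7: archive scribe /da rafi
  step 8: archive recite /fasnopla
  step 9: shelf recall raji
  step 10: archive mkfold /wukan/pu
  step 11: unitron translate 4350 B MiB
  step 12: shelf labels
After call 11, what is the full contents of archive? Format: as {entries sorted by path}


! 1. archive scribe(p→/dudre_uk, c→sliplo) -> created
! 2. archive recite(p→/dudre_uk) -> sliplo
! 3. archive scribe(p→/fasnopla, c→prosmo_ux) -> created
! 4. shelf lodge(k→raji, v→540) -> nil
! 5. archive mkfold(p→/wukan) -> ok
! 6. archive rehome(s→/dudre_uk, d→/wukan) -> ToolError: exists
! 7. archive scribe(p→/da, c→rafi) -> created
! 8. archive recite(p→/fasnopla) -> prosmo_ux
! 9. shelf recall(k→raji) -> 540
! 10. archive mkfold(p→/wukan/pu) -> ok
! 11. unitron translate(v→4350, u_from→B, u_to→MiB) -> 2175/524288
! 12. shelf labels() -> [raji]

Answer: {da=rafi, dudre_uk=sliplo, fasnopla=prosmo_ux, fova=sadre, mogrubre=druvobi, wukan/, wukan/pu/}


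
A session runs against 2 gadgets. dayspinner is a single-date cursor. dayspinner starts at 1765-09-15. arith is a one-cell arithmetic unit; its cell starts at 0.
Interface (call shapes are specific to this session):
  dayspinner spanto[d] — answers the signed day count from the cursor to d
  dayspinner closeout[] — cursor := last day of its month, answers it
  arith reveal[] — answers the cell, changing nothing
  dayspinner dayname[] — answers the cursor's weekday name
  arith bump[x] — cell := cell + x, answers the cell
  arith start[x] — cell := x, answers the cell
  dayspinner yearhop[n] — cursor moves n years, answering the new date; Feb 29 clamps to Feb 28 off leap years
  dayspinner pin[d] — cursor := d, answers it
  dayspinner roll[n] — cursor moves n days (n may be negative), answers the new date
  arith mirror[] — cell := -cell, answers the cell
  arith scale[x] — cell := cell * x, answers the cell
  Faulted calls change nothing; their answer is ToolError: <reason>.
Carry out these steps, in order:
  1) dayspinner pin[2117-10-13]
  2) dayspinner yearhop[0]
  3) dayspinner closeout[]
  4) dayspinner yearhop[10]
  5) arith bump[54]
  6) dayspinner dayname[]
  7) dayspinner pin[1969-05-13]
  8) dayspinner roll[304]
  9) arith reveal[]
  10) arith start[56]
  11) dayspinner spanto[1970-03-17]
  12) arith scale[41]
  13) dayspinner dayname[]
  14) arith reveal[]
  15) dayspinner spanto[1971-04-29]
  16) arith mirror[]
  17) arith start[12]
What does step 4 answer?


Answer: 2127-10-31

Derivation:
I invoke dayspinner pin with d='2117-10-13', yielding 2117-10-13.
I run dayspinner yearhop with n='0': 2117-10-13.
Then dayspinner closeout, — result: 2117-10-31.
Now I run dayspinner yearhop with n='10', and get 2127-10-31.
I run arith bump with x='54', giving 54.
Next I call dayspinner dayname, and get Friday.
I use dayspinner pin with d='1969-05-13', giving 1969-05-13.
I try dayspinner roll with n='304', → 1970-03-13.
I invoke arith reveal(), yielding 54.
Now I run arith start with x='56', — result: 56.
Next I call dayspinner spanto with d='1970-03-17', and see 4.
I invoke arith scale with x='41', giving 2296.
I use dayspinner dayname, and observe Friday.
Then arith reveal(), and see 2296.
Next I call dayspinner spanto with d='1971-04-29', and observe 412.
Using arith mirror, which returns -2296.
I invoke arith start with x='12', → 12.


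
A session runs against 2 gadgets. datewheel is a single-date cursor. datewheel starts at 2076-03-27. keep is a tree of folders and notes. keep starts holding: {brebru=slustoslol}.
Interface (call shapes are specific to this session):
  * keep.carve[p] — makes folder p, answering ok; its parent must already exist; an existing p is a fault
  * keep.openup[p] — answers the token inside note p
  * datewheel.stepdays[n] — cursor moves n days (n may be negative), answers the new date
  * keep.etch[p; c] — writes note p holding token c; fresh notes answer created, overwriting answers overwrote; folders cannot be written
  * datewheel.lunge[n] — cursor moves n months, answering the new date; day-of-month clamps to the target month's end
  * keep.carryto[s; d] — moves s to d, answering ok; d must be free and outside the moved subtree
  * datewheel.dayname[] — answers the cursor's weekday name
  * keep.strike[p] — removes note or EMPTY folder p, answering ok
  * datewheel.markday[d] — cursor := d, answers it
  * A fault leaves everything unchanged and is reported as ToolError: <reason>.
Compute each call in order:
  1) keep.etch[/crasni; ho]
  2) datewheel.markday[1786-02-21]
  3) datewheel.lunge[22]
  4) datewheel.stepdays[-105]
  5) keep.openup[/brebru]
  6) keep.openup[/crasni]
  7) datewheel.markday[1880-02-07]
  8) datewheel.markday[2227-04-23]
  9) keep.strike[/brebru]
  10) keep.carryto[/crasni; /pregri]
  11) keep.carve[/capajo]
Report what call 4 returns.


! keep.etch(/crasni, ho) ~> created
! datewheel.markday(1786-02-21) ~> 1786-02-21
! datewheel.lunge(22) ~> 1787-12-21
! datewheel.stepdays(-105) ~> 1787-09-07
! keep.openup(/brebru) ~> slustoslol
! keep.openup(/crasni) ~> ho
! datewheel.markday(1880-02-07) ~> 1880-02-07
! datewheel.markday(2227-04-23) ~> 2227-04-23
! keep.strike(/brebru) ~> ok
! keep.carryto(/crasni, /pregri) ~> ok
! keep.carve(/capajo) ~> ok

Answer: 1787-09-07


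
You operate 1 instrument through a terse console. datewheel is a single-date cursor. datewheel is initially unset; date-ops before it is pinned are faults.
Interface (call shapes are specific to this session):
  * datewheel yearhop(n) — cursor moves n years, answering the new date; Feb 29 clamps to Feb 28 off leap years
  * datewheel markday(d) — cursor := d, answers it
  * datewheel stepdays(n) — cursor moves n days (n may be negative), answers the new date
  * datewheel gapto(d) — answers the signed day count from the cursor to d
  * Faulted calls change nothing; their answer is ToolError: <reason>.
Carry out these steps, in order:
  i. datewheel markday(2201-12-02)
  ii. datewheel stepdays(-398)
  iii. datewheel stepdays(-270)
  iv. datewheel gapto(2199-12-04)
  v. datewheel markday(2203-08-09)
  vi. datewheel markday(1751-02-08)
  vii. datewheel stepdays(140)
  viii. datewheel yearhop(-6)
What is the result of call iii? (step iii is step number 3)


Answer: 2200-02-02

Derivation:
>>> datewheel markday d='2201-12-02'
  2201-12-02
>>> datewheel stepdays n='-398'
  2200-10-30
>>> datewheel stepdays n='-270'
  2200-02-02
>>> datewheel gapto d='2199-12-04'
  -60
>>> datewheel markday d='2203-08-09'
  2203-08-09
>>> datewheel markday d='1751-02-08'
  1751-02-08
>>> datewheel stepdays n='140'
  1751-06-28
>>> datewheel yearhop n='-6'
  1745-06-28


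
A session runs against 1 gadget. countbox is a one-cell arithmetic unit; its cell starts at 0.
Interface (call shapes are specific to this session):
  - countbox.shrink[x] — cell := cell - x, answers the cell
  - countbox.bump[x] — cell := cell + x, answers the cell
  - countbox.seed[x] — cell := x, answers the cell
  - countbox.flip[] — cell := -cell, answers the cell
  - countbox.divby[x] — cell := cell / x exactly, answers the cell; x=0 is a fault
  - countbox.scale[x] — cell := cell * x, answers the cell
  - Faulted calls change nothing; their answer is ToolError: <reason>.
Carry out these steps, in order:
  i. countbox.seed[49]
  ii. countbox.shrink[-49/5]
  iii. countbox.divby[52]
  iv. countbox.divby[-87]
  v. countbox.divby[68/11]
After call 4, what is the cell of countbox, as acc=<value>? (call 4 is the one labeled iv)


# countbox.seed(x→49) == 49
# countbox.shrink(x→-49/5) == 294/5
# countbox.divby(x→52) == 147/130
# countbox.divby(x→-87) == -49/3770
# countbox.divby(x→68/11) == -539/256360

Answer: acc=-49/3770


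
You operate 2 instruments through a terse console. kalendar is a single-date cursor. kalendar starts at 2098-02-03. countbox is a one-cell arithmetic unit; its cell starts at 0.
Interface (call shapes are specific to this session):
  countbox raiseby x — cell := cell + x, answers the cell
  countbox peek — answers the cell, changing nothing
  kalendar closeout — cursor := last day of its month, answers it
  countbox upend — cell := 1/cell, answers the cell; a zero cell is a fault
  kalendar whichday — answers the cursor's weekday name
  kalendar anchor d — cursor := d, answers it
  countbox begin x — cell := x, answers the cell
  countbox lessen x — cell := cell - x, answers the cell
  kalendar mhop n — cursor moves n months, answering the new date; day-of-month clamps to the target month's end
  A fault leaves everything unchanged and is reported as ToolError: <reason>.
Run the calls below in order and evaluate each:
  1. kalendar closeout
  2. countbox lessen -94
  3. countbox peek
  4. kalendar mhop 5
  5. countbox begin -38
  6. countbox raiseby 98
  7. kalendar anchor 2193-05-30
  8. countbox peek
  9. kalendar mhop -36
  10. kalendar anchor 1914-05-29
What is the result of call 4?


Answer: 2098-07-28

Derivation:
! kalendar closeout() => 2098-02-28
! countbox lessen(x: -94) => 94
! countbox peek() => 94
! kalendar mhop(n: 5) => 2098-07-28
! countbox begin(x: -38) => -38
! countbox raiseby(x: 98) => 60
! kalendar anchor(d: 2193-05-30) => 2193-05-30
! countbox peek() => 60
! kalendar mhop(n: -36) => 2190-05-30
! kalendar anchor(d: 1914-05-29) => 1914-05-29


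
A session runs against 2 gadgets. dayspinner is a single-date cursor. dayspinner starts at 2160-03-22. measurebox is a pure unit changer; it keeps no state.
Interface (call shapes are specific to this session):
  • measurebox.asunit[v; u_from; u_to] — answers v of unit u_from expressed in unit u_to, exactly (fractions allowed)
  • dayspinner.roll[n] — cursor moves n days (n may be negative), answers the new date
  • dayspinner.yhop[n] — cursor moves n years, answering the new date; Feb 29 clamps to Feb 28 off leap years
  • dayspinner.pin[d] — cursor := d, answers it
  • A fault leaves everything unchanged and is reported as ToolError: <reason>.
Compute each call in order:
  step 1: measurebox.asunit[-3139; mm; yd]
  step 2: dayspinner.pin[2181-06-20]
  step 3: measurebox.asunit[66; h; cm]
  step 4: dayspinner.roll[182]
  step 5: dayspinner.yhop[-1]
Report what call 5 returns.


Answer: 2180-12-19

Derivation:
$ measurebox.asunit v='-3139' u_from='mm' u_to='yd'
:: -15695/4572
$ dayspinner.pin d='2181-06-20'
:: 2181-06-20
$ measurebox.asunit v='66' u_from='h' u_to='cm'
:: ToolError: incompatible units
$ dayspinner.roll n='182'
:: 2181-12-19
$ dayspinner.yhop n='-1'
:: 2180-12-19


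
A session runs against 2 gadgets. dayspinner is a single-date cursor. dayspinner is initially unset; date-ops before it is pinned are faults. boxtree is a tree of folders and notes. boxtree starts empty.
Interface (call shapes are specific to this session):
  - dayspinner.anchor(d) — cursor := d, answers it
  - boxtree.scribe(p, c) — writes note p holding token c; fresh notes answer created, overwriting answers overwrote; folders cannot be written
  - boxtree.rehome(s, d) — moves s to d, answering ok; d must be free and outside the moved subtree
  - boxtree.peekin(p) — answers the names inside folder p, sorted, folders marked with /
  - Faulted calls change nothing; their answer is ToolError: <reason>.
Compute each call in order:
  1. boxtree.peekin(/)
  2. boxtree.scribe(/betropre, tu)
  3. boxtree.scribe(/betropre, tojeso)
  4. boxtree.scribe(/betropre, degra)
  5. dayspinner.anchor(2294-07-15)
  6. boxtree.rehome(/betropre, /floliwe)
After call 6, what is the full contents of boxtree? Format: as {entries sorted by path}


# boxtree.peekin(p: /) == []
# boxtree.scribe(p: /betropre, c: tu) == created
# boxtree.scribe(p: /betropre, c: tojeso) == overwrote
# boxtree.scribe(p: /betropre, c: degra) == overwrote
# dayspinner.anchor(d: 2294-07-15) == 2294-07-15
# boxtree.rehome(s: /betropre, d: /floliwe) == ok

Answer: {floliwe=degra}


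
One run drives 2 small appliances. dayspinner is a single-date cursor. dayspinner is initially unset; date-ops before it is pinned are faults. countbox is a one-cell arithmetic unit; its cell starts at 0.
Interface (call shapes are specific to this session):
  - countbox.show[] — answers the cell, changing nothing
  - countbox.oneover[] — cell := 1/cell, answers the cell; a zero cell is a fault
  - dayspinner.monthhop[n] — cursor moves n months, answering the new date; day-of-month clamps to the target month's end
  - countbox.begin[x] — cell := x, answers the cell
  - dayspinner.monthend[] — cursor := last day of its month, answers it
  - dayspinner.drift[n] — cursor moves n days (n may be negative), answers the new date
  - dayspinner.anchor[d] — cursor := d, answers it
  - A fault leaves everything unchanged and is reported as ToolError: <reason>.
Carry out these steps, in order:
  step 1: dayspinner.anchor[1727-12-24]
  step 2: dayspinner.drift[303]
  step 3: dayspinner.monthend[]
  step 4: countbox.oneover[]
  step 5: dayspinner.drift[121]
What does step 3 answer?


Answer: 1728-10-31

Derivation:
# 1. dayspinner.anchor(d='1727-12-24') : 1727-12-24
# 2. dayspinner.drift(n='303') : 1728-10-22
# 3. dayspinner.monthend() : 1728-10-31
# 4. countbox.oneover() : ToolError: reciprocal of zero
# 5. dayspinner.drift(n='121') : 1729-03-01


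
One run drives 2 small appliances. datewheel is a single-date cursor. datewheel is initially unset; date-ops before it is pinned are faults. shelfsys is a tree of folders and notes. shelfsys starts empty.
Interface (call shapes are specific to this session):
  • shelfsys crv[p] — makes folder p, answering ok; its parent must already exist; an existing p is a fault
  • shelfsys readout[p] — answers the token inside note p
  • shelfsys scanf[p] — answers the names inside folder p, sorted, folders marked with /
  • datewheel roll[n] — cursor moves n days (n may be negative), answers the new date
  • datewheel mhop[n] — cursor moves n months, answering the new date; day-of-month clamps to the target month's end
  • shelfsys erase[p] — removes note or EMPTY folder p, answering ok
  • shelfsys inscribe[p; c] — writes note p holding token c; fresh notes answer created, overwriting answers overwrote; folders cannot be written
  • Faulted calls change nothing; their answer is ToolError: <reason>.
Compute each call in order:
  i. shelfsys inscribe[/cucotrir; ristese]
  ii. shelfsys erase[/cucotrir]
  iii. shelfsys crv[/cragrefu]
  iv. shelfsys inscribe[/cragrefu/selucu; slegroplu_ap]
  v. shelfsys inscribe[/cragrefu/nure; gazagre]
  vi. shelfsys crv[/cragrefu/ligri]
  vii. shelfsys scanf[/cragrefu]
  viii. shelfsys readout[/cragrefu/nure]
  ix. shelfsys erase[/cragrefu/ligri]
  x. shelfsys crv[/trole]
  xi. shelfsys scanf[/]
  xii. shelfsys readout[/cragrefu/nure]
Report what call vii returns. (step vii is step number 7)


Step: shelfsys inscribe[p: /cucotrir; c: ristese]
Result: created
Step: shelfsys erase[p: /cucotrir]
Result: ok
Step: shelfsys crv[p: /cragrefu]
Result: ok
Step: shelfsys inscribe[p: /cragrefu/selucu; c: slegroplu_ap]
Result: created
Step: shelfsys inscribe[p: /cragrefu/nure; c: gazagre]
Result: created
Step: shelfsys crv[p: /cragrefu/ligri]
Result: ok
Step: shelfsys scanf[p: /cragrefu]
Result: [ligri/, nure, selucu]
Step: shelfsys readout[p: /cragrefu/nure]
Result: gazagre
Step: shelfsys erase[p: /cragrefu/ligri]
Result: ok
Step: shelfsys crv[p: /trole]
Result: ok
Step: shelfsys scanf[p: /]
Result: [cragrefu/, trole/]
Step: shelfsys readout[p: /cragrefu/nure]
Result: gazagre

Answer: [ligri/, nure, selucu]


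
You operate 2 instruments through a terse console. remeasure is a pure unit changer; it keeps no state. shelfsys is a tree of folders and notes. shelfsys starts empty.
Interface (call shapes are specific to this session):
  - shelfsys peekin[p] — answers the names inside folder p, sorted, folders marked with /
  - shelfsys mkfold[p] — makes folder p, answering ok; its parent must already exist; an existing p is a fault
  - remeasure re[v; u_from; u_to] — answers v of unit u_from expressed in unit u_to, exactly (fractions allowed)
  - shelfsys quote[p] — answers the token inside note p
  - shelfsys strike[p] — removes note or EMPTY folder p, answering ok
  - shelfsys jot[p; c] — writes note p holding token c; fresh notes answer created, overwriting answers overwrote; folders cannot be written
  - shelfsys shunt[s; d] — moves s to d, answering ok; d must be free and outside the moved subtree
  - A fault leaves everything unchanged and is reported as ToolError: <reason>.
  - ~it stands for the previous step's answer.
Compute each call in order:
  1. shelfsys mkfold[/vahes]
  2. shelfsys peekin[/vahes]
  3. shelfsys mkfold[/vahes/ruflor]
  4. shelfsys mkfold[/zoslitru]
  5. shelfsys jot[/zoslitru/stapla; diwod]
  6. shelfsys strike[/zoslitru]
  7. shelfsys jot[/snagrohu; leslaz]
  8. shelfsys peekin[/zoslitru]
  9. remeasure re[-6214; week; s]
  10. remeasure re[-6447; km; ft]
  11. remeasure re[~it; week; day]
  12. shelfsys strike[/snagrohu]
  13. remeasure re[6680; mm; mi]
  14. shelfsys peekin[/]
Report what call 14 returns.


Answer: [vahes/, zoslitru/]

Derivation:
~$ shelfsys mkfold p=/vahes
= ok
~$ shelfsys peekin p=/vahes
= []
~$ shelfsys mkfold p=/vahes/ruflor
= ok
~$ shelfsys mkfold p=/zoslitru
= ok
~$ shelfsys jot p=/zoslitru/stapla c=diwod
= created
~$ shelfsys strike p=/zoslitru
= ToolError: not empty
~$ shelfsys jot p=/snagrohu c=leslaz
= created
~$ shelfsys peekin p=/zoslitru
= [stapla]
~$ remeasure re v=-6214 u_from=week u_to=s
= -3758227200
~$ remeasure re v=-6447 u_from=km u_to=ft
= -2686250000/127
~$ remeasure re v=~it u_from=week u_to=day
= -18803750000/127
~$ shelfsys strike p=/snagrohu
= ok
~$ remeasure re v=6680 u_from=mm u_to=mi
= 835/201168
~$ shelfsys peekin p=/
= [vahes/, zoslitru/]


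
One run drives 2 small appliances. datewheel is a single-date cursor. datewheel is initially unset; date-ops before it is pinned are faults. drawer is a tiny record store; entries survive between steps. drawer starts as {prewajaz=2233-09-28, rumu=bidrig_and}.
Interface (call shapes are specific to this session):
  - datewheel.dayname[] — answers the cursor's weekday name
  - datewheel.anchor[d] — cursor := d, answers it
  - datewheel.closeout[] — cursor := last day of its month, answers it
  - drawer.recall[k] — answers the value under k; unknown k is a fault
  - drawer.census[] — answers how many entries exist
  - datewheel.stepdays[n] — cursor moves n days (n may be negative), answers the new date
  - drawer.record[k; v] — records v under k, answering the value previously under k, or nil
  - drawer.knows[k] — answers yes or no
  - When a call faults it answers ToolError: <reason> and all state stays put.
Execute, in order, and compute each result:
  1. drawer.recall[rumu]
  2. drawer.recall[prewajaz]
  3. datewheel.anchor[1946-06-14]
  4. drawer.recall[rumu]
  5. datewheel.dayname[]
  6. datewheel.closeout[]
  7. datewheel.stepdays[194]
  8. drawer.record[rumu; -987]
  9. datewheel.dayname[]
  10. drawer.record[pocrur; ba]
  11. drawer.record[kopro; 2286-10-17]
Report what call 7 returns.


·→ drawer.recall(k: rumu)
·← bidrig_and
·→ drawer.recall(k: prewajaz)
·← 2233-09-28
·→ datewheel.anchor(d: 1946-06-14)
·← 1946-06-14
·→ drawer.recall(k: rumu)
·← bidrig_and
·→ datewheel.dayname()
·← Friday
·→ datewheel.closeout()
·← 1946-06-30
·→ datewheel.stepdays(n: 194)
·← 1947-01-10
·→ drawer.record(k: rumu, v: -987)
·← bidrig_and
·→ datewheel.dayname()
·← Friday
·→ drawer.record(k: pocrur, v: ba)
·← nil
·→ drawer.record(k: kopro, v: 2286-10-17)
·← nil

Answer: 1947-01-10


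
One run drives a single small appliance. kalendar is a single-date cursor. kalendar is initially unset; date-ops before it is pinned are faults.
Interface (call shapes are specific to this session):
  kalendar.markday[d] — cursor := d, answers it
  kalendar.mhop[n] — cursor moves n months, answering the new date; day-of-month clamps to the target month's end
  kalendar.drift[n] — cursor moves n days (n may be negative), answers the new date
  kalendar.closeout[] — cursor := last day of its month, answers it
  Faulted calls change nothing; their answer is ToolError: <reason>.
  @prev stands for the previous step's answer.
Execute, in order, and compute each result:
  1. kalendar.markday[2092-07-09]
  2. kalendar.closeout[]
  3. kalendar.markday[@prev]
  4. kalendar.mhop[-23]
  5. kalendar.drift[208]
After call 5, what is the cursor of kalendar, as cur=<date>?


Answer: cur=2091-03-27

Derivation:
> markday d→2092-07-09
[out] 2092-07-09
> closeout
[out] 2092-07-31
> markday d→@prev
[out] 2092-07-31
> mhop n→-23
[out] 2090-08-31
> drift n→208
[out] 2091-03-27


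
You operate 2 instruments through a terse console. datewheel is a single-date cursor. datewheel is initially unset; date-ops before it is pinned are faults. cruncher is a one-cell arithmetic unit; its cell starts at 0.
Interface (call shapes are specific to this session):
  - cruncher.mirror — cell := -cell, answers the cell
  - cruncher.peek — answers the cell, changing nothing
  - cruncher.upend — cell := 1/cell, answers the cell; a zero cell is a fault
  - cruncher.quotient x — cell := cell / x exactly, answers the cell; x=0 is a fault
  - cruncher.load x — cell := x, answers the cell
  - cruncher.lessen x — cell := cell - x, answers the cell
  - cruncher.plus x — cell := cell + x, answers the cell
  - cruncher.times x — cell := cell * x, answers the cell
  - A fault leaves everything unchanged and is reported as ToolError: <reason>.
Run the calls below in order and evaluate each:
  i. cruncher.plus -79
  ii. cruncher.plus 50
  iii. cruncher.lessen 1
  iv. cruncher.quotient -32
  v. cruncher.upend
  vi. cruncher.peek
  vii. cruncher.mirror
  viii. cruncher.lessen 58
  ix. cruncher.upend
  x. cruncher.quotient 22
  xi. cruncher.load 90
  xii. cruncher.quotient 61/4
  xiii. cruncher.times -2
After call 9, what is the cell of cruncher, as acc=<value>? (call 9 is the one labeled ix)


Answer: acc=-15/886

Derivation:
! cruncher.plus(x: -79) : -79
! cruncher.plus(x: 50) : -29
! cruncher.lessen(x: 1) : -30
! cruncher.quotient(x: -32) : 15/16
! cruncher.upend() : 16/15
! cruncher.peek() : 16/15
! cruncher.mirror() : -16/15
! cruncher.lessen(x: 58) : -886/15
! cruncher.upend() : -15/886
! cruncher.quotient(x: 22) : -15/19492
! cruncher.load(x: 90) : 90
! cruncher.quotient(x: 61/4) : 360/61
! cruncher.times(x: -2) : -720/61
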